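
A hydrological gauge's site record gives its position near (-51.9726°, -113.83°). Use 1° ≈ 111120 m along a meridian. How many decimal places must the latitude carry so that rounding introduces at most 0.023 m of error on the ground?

One degree of latitude covers 111120 m.
Rounding to N decimal places gives at most 0.5 × 10⁻ᴺ degrees of error, i.e. 0.5 × 10⁻ᴺ × 111120 m.
Setting 55560 × 10⁻ᴺ ≤ 0.023 gives 10ᴺ ≥ 2.416e+06, i.e. N ≥ 6.38.
At 6 places the error can reach 0.0556 m, but 7 places keeps it to 0.00556 m.

7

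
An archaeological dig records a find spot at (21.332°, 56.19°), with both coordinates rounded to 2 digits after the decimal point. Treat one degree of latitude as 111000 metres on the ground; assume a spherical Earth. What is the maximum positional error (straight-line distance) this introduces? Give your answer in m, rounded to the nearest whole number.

Rounding to 2 decimal places leaves each coordinate within ±0.005° of the true value.
North–south component: 0.005° × 111000 = 555 m.
East–west component at 21.332°: 0.005° × 111000 × cos 21.332° ≈ 0.005 × 103395 ≈ 516.976 m.
Combining orthogonally: (555² + 516.976²)^½ ≈ 758.478 m.

758 m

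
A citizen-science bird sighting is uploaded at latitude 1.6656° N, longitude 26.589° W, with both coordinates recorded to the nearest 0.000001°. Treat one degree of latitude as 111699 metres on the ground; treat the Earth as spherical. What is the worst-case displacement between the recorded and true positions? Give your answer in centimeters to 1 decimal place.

Rounding to 6 decimal places leaves each coordinate within ±5e-07° of the true value.
North–south component: 5e-07° × 111699 = 0.0558495 m.
East–west component at 1.6656°: 5e-07° × 111699 × cos 1.6656° ≈ 5e-07 × 111652 ≈ 0.0558259 m.
Combining orthogonally: (0.0558495² + 0.0558259²)^½ ≈ 0.0789664 m.
That is 0.0789664 m = 7.8966 cm.

7.9 centimeters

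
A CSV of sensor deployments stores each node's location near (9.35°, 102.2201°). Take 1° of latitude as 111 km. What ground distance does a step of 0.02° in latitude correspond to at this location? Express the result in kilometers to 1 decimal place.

2.2 kilometers

0.02° × 111000 m/° = 2220 m.
That is 2220 m = 2.22 km.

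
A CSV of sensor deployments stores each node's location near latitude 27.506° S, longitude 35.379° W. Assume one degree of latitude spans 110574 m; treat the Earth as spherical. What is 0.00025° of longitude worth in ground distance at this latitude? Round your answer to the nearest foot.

80 feet

One degree of longitude here spans 110574 × cos 27.506° = 110574 × 0.8870 ≈ 98075 m; 0.00025° of that is 24.5187 m.
In feet: 24.5187 m ÷ 0.3048 ≈ 80.442 ft.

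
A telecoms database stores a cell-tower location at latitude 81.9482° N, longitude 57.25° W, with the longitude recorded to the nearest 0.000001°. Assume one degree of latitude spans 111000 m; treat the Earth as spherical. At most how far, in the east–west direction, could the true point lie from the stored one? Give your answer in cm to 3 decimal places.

0.777 cm

Rounding to 6 decimal places leaves the longitude within ±5e-07° of the true value.
One degree of longitude at 81.9482° is 111000 × cos 81.9482° ≈ 111000 × 0.1401 = 15547.6 m.
East–west error: 5e-07° × 15547.6 m/° ≈ 0.00777379 m.
That is 0.00777379 m = 0.77738 cm.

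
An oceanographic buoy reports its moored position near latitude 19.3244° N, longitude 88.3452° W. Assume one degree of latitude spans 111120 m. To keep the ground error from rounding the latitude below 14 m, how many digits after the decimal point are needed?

One degree of latitude covers 111120 m.
N decimal places → at most half a unit in the last place, 0.5 × 10⁻ᴺ° = 111120/2 × 10⁻ᴺ m.
Setting 55560 × 10⁻ᴺ ≤ 14 gives 10ᴺ ≥ 3969, i.e. N ≥ 3.60.
So 4 decimal places suffice (5.56 m); 3 would allow up to 55.6 m.

4 decimal places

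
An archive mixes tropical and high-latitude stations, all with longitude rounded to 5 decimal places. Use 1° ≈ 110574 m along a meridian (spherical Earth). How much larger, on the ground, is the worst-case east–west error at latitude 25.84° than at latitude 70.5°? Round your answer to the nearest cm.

31 cm

Rounding to 5 decimal places leaves the longitude within ±5e-06° of the true value.
At 25.84°: 5e-06° × 110574 × cos 25.84° = 5e-06 × 110574 × 0.9000 ≈ 0.49759 m.
At 70.5°: 5e-06° × 110574 × cos 70.5° = 5e-06 × 110574 × 0.3338 ≈ 0.18455 m.
So the lower-latitude error exceeds the higher by 0.49759 − 0.18455 = 0.31304 m.
That is 0.313039 m = 31.304 cm.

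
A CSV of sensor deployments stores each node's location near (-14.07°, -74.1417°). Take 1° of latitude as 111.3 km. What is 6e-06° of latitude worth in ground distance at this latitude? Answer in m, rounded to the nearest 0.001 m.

Along a meridian 6e-06° is 6e-06 × 111300 = 0.6678 m.

0.668 m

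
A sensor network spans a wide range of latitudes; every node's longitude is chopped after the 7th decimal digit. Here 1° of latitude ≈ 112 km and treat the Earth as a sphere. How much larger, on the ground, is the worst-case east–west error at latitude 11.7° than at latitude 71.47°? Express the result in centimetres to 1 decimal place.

0.7 centimetres

Truncating at 7 decimal places can drop up to a full unit in the last place, so the longitude may be off by as much as 1e-07°.
Error at 11.7° = 1e-07° × 112000 × cos 11.7° ≈ 0.0112 × 0.9792 = 0.010967 m.
At 71.47°: 1e-07° × 112000 × cos 71.47° = 1e-07 × 112000 × 0.3178 ≈ 0.0035594 m.
Difference: 0.010967 − 0.0035594 = 0.0074079 m.
That is 0.00740792 m = 0.74079 cm.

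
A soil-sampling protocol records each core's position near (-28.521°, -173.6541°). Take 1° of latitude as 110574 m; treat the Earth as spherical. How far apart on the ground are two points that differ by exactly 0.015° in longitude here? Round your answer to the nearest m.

1457 m

At 28.521° a degree of longitude is 110574 × cos 28.521° ≈ 97155 m, so 0.015° corresponds to 1457.32 m.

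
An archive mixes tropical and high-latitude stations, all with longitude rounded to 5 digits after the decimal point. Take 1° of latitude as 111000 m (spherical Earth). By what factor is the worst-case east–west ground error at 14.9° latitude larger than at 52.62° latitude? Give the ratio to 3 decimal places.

Rounding to 5 decimal places leaves the longitude within ±5e-06° of the true value.
Error at 14.9° = 5e-06° × 111000 × cos 14.9° ≈ 0.555 × 0.9664 = 0.53634 m.
Error at 52.62° = 5e-06° × 111000 × cos 52.62° ≈ 0.555 × 0.6071 = 0.33694 m.
The ratio reduces to cos 14.9° / cos 52.62° = 0.9664/0.6071 ≈ 1.5918.

1.592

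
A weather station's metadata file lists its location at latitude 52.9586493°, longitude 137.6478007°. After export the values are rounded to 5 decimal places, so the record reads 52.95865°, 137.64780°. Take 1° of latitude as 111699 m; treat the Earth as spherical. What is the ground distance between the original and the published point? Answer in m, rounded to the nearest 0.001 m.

0.091 m

Δlat = 52.9586493 − 52.95865 = -0.0000007°; Δlon = 137.6478007 − 137.64780 = +0.0000007°.
North–south shift: -0.0000007 × 111699 = -0.0781893 m.
East–west at this latitude: 0.0000007° × 111699 × cos 52.9586° ≈ 0.0000007 × 67286.5 = 0.0471006 m.
Distance: √(0.0781893² + 0.0471006²) ≈ 0.0912799 m.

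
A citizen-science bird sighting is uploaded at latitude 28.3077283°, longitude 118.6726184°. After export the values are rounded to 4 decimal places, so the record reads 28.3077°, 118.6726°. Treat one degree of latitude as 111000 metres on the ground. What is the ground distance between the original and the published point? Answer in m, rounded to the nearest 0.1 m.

The latitude changed by +0.0000283° and the longitude by +0.0000184°.
North–south shift: 0.0000283 × 111000 = 3.1413 m.
East–west at this latitude: 0.0000184° × 111000 × cos 28.3077° ≈ 0.0000184 × 97725.9 = 1.79816 m.
Hypotenuse of the two orthogonal shifts: √(3.1413² + 1.79816²) = 3.61955 m.

3.6 m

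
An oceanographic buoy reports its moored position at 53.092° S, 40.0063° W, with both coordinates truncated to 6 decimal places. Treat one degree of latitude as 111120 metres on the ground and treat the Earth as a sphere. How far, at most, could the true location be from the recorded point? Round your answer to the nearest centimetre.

13 centimetres

Truncating at 6 decimal places can drop up to a full unit in the last place, so each coordinate may be off by as much as 1e-06°.
N–S: 1e-06° × 111120 m/° = 0.11112 m.
E–W at 53.092°: 1e-06° × 111120 × cos 53.092° = 1e-06 × 111120 × 0.6005 ≈ 0.0667311 m.
Worst case both components are at the extreme and orthogonal: √(0.11112² + 0.0667311²) ≈ 0.129617 m.
That is 0.129617 m = 12.962 cm.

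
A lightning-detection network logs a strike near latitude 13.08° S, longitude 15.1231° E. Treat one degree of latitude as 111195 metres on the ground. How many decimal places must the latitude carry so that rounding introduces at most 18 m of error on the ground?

4 decimal places

One degree of latitude covers 111195 m.
Rounding to N decimal places gives at most 0.5 × 10⁻ᴺ degrees of error, i.e. 0.5 × 10⁻ᴺ × 111195 m.
Setting 55597.5 × 10⁻ᴺ ≤ 18 gives 10ᴺ ≥ 3089, i.e. N ≥ 3.49.
N = 3 would give 55.6 m (too coarse); N = 4 gives 5.56 m ≤ 18 m.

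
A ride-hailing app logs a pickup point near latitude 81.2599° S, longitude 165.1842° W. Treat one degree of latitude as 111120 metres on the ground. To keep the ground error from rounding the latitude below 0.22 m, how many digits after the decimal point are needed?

One degree of latitude covers 111120 m.
N decimal places → at most half a unit in the last place, 0.5 × 10⁻ᴺ° = 111120/2 × 10⁻ᴺ m.
Need 0.5 × 111120 × 10⁻ᴺ ≤ 0.22 → 10⁻ᴺ ≤ 3.960e-06, so N ≥ 5.40.
At 5 places the error can reach 0.556 m, but 6 places keeps it to 0.0556 m.

6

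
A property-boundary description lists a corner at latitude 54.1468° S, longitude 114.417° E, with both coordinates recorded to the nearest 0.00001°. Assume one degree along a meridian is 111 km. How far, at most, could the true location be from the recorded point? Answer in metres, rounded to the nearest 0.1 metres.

Rounding to 5 decimal places leaves each coordinate within ±5e-06° of the true value.
N–S: 5e-06° × 111000 m/° = 0.555 m.
E–W at 54.1468°: 5e-06° × 111000 × cos 54.1468° = 5e-06 × 111000 × 0.5857 ≈ 0.325069 m.
Combining orthogonally: (0.555² + 0.325069²)^½ ≈ 0.643191 m.

0.6 metres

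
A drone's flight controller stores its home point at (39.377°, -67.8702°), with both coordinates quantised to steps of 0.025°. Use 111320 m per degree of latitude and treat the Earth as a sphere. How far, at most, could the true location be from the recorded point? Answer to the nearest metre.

1759 metres

With a 0.025° grid the true value lies within half a step, ±0.025°/2 = ±0.0125°, of the stored one.
N–S: 0.0125° × 111320 m/° = 1391.5 m.
East–west component at 39.377°: 0.0125° × 111320 × cos 39.377° ≈ 0.0125 × 86049.1 ≈ 1075.61 m.
Worst case both components are at the extreme and orthogonal: √(1391.5² + 1075.61²) ≈ 1758.75 m.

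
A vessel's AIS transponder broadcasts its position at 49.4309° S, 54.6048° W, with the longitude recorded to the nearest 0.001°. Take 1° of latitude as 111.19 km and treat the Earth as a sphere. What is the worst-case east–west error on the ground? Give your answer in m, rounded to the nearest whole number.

36 m

Rounding to 3 decimal places leaves the longitude within ±0.0005° of the true value.
At latitude 49.4309° a degree of longitude spans 111190 m × cos 49.4309° = 111190 × 0.6504 ≈ 72314 m.
So at most 0.0005° × 72314 ≈ 36.157 m east–west.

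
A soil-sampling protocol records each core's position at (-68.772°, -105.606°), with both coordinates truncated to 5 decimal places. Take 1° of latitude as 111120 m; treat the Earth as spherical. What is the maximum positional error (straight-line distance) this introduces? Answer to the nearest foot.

4 feet

Truncating at 5 decimal places can drop up to a full unit in the last place, so each coordinate may be off by as much as 1e-05°.
Latitude error → 1e-05 × 111120 = 1.1112 m along the meridian.
Longitude error → 1e-05 × 111120 × cos 68.772° = 1e-05 × 111120 × 0.3621 ≈ 0.402343 m.
Worst case both components are at the extreme and orthogonal: √(1.1112² + 0.402343²) ≈ 1.1818 m.
In feet: 1.1818 m ÷ 0.3048 ≈ 3.8773 ft.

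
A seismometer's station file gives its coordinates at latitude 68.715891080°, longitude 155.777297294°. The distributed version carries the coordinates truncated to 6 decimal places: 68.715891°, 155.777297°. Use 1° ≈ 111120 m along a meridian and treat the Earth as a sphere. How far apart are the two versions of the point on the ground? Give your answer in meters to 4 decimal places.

The latitude changed by +0.000000080° and the longitude by +0.000000294°.
N–S: 0.000000080° × 111120 m/° = 0.0088896 m.
E–W at 68.7159°: 0.000000294° × 111120 × cos 68.7159° = 0.000000294 × 111120 × 0.3630 ≈ 0.0118587 m.
Distance: √(0.0088896² + 0.0118587²) ≈ 0.0148207 m.

0.0148 meters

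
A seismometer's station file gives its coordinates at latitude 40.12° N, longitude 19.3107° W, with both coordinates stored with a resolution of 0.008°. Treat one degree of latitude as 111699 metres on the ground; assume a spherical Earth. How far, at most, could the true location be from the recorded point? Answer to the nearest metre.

562 metres

With a 0.008° grid the true value lies within half a step, ±0.008°/2 = ±0.004°, of the stored one.
Latitude error → 0.004 × 111699 = 446.796 m along the meridian.
E–W at 40.12°: 0.004° × 111699 × cos 40.12° = 0.004 × 111699 × 0.7647 ≈ 341.663 m.
Worst case both components are at the extreme and orthogonal: √(446.796² + 341.663²) ≈ 562.459 m.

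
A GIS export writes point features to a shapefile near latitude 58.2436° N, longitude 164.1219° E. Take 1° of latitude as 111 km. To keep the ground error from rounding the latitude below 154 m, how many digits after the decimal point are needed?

One degree of latitude covers 111000 m.
N decimal places → at most half a unit in the last place, 0.5 × 10⁻ᴺ° = 111000/2 × 10⁻ᴺ m.
Setting 55500 × 10⁻ᴺ ≤ 154 gives 10ᴺ ≥ 360.4, i.e. N ≥ 2.56.
N = 2 would give 555 m (too coarse); N = 3 gives 55.5 m ≤ 154 m.

3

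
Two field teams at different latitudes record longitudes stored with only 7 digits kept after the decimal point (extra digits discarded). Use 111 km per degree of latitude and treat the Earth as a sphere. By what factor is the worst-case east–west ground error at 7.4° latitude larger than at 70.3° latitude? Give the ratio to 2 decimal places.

2.94

Truncating at 7 decimal places can drop up to a full unit in the last place, so the longitude may be off by as much as 1e-07°.
Error at 7.4° = 1e-07° × 111000 × cos 7.4° ≈ 0.0111 × 0.9917 = 0.011008 m.
Error at 70.3° = 1e-07° × 111000 × cos 70.3° ≈ 0.0111 × 0.3371 = 0.0037418 m.
Ratio: 0.011008 / 0.0037418 = cos 7.4° / cos 70.3° ≈ 2.9418.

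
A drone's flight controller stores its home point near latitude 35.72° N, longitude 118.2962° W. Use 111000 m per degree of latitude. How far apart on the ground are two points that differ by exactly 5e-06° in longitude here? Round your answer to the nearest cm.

45 cm

One degree of longitude here spans 111000 × cos 35.72° = 111000 × 0.8119 ≈ 90118.7 m; 5e-06° of that is 0.450593 m.
That is 0.450593 m = 45.059 cm.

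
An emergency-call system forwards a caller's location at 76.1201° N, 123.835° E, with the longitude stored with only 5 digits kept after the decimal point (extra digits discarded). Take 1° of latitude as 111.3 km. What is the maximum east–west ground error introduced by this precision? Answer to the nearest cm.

27 cm

Truncating at 5 decimal places can drop up to a full unit in the last place, so the longitude may be off by as much as 1e-05°.
One degree of longitude at 76.1201° is 111300 × cos 76.1201° ≈ 111300 × 0.2399 = 26699.5 m.
So at most 1e-05° × 26699.5 ≈ 0.266995 m east–west.
That is 0.266995 m = 26.699 cm.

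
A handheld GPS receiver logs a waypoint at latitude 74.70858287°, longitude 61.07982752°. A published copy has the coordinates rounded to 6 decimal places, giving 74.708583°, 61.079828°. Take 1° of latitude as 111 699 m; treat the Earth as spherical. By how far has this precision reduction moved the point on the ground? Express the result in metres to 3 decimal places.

The latitude changed by -0.00000013° and the longitude by -0.00000048°.
North–south shift: -0.00000013 × 111699 = -0.0145209 m.
E–W at 74.7086°: -0.00000048° × 111699 × cos 74.7086° = -0.00000048 × 111699 × 0.2637 ≈ -0.0141399 m.
Combined displacement = (0.0145209² + 0.0141399²)^½ ≈ 0.020268 m.

0.020 metres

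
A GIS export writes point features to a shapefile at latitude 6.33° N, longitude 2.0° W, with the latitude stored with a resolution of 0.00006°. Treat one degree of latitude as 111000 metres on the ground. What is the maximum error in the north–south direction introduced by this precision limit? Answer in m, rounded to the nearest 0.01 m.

With a 0.00006° grid the true value lies within half a step, ±0.00006°/2 = ±3e-05°, of the stored one.
North–south distance: 3e-05° × 111000 m/° = 3.33 m.

3.33 m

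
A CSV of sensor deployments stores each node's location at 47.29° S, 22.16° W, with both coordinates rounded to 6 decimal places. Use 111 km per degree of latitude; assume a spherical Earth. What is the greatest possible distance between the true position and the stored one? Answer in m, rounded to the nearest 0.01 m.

Rounding to 6 decimal places leaves each coordinate within ±5e-07° of the true value.
Latitude error → 5e-07 × 111000 = 0.0555 m along the meridian.
Longitude error → 5e-07 × 111000 × cos 47.29° = 5e-07 × 111000 × 0.6783 ≈ 0.037645 m.
The two errors are perpendicular, so the maximum displacement is √(0.0555² + 0.037645²) ≈ 0.0670626 m.

0.07 m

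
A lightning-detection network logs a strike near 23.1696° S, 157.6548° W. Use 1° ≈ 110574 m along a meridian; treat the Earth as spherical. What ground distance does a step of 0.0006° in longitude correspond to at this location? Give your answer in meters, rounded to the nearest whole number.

61 meters

One degree of longitude here spans 110574 × cos 23.1696° = 110574 × 0.9193 ≈ 101656 m; 0.0006° of that is 60.9933 m.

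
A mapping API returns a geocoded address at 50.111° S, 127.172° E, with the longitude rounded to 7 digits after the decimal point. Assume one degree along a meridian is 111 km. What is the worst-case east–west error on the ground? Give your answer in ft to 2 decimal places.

0.01 ft

Rounding to 7 decimal places leaves the longitude within ±5e-08° of the true value.
At latitude 50.111° a degree of longitude spans 111000 m × cos 50.111° = 111000 × 0.6413 ≈ 71184.6 m.
Maximum E–W displacement: 5e-08 × 71184.6 = 0.00355923 m.
Converting: 0.00355923 m × 3.2808 ft/m ≈ 0.011677 ft.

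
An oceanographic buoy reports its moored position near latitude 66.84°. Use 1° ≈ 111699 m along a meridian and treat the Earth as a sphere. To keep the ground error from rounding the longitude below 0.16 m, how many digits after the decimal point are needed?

At 66.84° one degree of longitude covers 111699 × cos 66.84° ≈ 111699 × 0.3933 ≈ 43931.2 m.
With N decimal places the half-ulp bound is 0.5·10⁻ᴺ°, or 0.5·10⁻ᴺ × 43931.2 m on the ground.
Need 0.5 × 43931.2 × 10⁻ᴺ ≤ 0.16 → 10⁻ᴺ ≤ 7.284e-06, so N ≥ 5.14.
N = 5 would give 0.22 m (too coarse); N = 6 gives 0.022 m ≤ 0.16 m.

6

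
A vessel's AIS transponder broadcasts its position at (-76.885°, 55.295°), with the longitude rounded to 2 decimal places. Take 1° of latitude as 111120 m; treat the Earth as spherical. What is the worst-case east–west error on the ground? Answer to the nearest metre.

Rounding to 2 decimal places leaves the longitude within ±0.005° of the true value.
At latitude 76.885° a degree of longitude spans 111120 m × cos 76.885° = 111120 × 0.2269 ≈ 25213.8 m.
So at most 0.005° × 25213.8 ≈ 126.069 m east–west.

126 metres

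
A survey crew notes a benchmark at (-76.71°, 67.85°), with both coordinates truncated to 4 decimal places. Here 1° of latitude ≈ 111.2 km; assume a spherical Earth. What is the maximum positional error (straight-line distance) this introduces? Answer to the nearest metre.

11 metres

Truncating at 4 decimal places can drop up to a full unit in the last place, so each coordinate may be off by as much as 0.0001°.
N–S: 0.0001° × 111200 m/° = 11.12 m.
E–W at 76.71°: 0.0001° × 111200 × cos 76.71° = 0.0001 × 111200 × 0.2299 ≈ 2.55626 m.
Worst case both components are at the extreme and orthogonal: √(11.12² + 2.55626²) ≈ 11.41 m.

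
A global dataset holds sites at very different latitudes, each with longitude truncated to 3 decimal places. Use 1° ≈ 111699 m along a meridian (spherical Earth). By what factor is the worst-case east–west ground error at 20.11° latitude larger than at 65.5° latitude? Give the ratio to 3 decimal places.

Truncating at 3 decimal places can drop up to a full unit in the last place, so the longitude may be off by as much as 0.001°.
Error at 20.11° = 0.001° × 111699 × cos 20.11° ≈ 111.7 × 0.9390 = 104.89 m.
Error at 65.5° = 0.001° × 111699 × cos 65.5° ≈ 111.7 × 0.4147 = 46.321 m.
Ratio: 104.89 / 46.321 = cos 20.11° / cos 65.5° ≈ 2.2644.

2.264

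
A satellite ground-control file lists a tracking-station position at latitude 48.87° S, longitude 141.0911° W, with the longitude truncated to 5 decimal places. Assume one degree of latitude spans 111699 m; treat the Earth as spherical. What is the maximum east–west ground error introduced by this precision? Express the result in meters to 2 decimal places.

0.73 meters

Truncating at 5 decimal places can drop up to a full unit in the last place, so the longitude may be off by as much as 1e-05°.
Parallels shrink by cos φ, so at 48.87° a degree of longitude is 111699 × 0.6578 ≈ 73472.2 m.
So at most 1e-05° × 73472.2 ≈ 0.734722 m east–west.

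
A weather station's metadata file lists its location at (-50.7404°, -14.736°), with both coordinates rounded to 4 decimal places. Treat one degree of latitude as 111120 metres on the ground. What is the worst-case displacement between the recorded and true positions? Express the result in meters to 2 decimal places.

Rounding to 4 decimal places leaves each coordinate within ±5e-05° of the true value.
N–S: 5e-05° × 111120 m/° = 5.556 m.
East–west component at 50.7404°: 5e-05° × 111120 × cos 50.7404° ≈ 5e-05 × 70320.6 ≈ 3.51603 m.
Combining orthogonally: (5.556² + 3.51603²)^½ ≈ 6.57508 m.

6.58 meters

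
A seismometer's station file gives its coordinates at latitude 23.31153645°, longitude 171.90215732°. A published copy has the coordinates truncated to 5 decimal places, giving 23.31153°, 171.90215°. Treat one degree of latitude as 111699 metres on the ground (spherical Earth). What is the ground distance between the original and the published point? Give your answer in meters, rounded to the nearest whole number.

Δlat = 23.31153645 − 23.31153 = +0.00000645°; Δlon = 171.90215732 − 171.90215 = +0.00000732°.
North–south shift: 0.00000645 × 111699 = 0.720459 m.
E–W at 23.3115°: 0.00000732° × 111699 × cos 23.3115° = 0.00000732 × 111699 × 0.9184 ≈ 0.75089 m.
Combined displacement = (0.720459² + 0.75089²)^½ ≈ 1.04062 m.

1 meters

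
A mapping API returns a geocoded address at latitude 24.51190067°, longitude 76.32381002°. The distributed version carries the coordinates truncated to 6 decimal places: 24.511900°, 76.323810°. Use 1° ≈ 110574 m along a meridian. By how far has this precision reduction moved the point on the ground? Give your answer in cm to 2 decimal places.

The latitude changed by +0.00000067° and the longitude by +0.00000002°.
N–S: 0.00000067° × 110574 m/° = 0.0740846 m.
East–west at this latitude: 0.00000002° × 110574 × cos 24.5119° ≈ 0.00000002 × 100609 = 0.00201217 m.
Combined displacement = (0.0740846² + 0.00201217²)^½ ≈ 0.0741119 m.
That is 0.0741119 m = 7.4112 cm.

7.41 cm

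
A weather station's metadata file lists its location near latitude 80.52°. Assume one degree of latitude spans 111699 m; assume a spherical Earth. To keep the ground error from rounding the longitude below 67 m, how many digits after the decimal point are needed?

3 decimal places

At 80.52° one degree of longitude covers 111699 × cos 80.52° ≈ 111699 × 0.1647 ≈ 18397.2 m.
Rounding to N decimal places gives at most 0.5 × 10⁻ᴺ degrees of error, i.e. 0.5 × 10⁻ᴺ × 18397.2 m.
Setting 9198.6 × 10⁻ᴺ ≤ 67 gives 10ᴺ ≥ 137.3, i.e. N ≥ 2.14.
At 2 places the error can reach 92 m, but 3 places keeps it to 9.2 m.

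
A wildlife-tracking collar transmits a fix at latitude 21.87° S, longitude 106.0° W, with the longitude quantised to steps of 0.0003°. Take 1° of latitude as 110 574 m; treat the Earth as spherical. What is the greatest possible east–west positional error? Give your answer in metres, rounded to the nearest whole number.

15 metres

With a 0.0003° grid the true value lies within half a step, ±0.0003°/2 = ±0.00015°, of the stored one.
Parallels shrink by cos φ, so at 21.87° a degree of longitude is 110574 × 0.9280 ≈ 102616 m.
So at most 0.00015° × 102616 ≈ 15.3924 m east–west.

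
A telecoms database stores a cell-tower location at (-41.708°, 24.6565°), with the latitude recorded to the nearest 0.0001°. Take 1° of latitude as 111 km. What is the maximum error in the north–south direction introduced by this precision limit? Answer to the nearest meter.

Rounding to 4 decimal places leaves the latitude within ±5e-05° of the true value.
North–south distance: 5e-05° × 111000 m/° = 5.55 m.

6 meters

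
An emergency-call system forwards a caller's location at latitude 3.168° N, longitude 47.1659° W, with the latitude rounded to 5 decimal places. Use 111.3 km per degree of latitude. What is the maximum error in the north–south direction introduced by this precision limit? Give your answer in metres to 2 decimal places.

Rounding to 5 decimal places leaves the latitude within ±5e-06° of the true value.
North–south distance: 5e-06° × 111300 m/° = 0.5565 m.

0.56 metres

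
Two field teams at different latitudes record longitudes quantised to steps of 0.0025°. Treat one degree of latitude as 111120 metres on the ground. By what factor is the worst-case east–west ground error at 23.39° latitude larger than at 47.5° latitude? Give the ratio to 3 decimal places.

1.359

With a 0.0025° grid the true value lies within half a step, ±0.0025°/2 = ±0.00125°, of the stored one.
Error at 23.39° = 0.00125° × 111120 × cos 23.39° ≈ 138.9 × 0.9178 = 127.49 m.
Error at 47.5° = 0.00125° × 111120 × cos 47.5° ≈ 138.9 × 0.6756 = 93.839 m.
The ratio reduces to cos 23.39° / cos 47.5° = 0.9178/0.6756 ≈ 1.3586.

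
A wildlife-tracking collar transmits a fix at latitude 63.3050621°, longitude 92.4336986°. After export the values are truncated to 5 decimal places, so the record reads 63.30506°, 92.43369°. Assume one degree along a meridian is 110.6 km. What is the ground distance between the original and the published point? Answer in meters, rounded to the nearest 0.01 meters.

0.49 meters

Δlat = 63.3050621 − 63.30506 = +0.0000021°; Δlon = 92.4336986 − 92.43369 = +0.0000086°.
N–S: 0.0000021° × 110600 m/° = 0.23226 m.
East–west at this latitude: 0.0000086° × 110600 × cos 63.3051° ≈ 0.0000086 × 49686 = 0.427299 m.
Combined displacement = (0.23226² + 0.427299²)^½ ≈ 0.486343 m.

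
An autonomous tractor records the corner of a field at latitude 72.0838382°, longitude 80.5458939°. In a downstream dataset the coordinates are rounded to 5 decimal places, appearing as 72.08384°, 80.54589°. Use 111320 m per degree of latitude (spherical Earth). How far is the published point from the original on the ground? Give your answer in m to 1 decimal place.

The latitude changed by -0.0000018° and the longitude by +0.0000039°.
North–south shift: -0.0000018 × 111320 = -0.200376 m.
East–west at this latitude: 0.0000039° × 111320 × cos 72.0838° ≈ 0.0000039 × 34244.8 = 0.133555 m.
Hypotenuse of the two orthogonal shifts: √(0.200376² + 0.133555²) = 0.240806 m.

0.2 m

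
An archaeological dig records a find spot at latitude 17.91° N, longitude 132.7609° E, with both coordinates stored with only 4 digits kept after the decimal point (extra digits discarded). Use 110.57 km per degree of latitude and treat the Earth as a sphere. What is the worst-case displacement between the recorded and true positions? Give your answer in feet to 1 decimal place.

Truncating at 4 decimal places can drop up to a full unit in the last place, so each coordinate may be off by as much as 0.0001°.
Latitude error → 0.0001 × 110570 = 11.057 m along the meridian.
East–west component at 17.91°: 0.0001° × 110570 × cos 17.91° ≈ 0.0001 × 105212 ≈ 10.5212 m.
Worst case both components are at the extreme and orthogonal: √(11.057² + 10.5212²) ≈ 15.2628 m.
Converting: 15.2628 m × 3.2808 ft/m ≈ 50.075 ft.

50.1 feet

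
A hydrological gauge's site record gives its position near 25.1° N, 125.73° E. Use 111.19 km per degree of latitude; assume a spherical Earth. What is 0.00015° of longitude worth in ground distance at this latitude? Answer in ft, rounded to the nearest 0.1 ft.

49.6 ft

At 25.1° a degree of longitude is 111190 × cos 25.1° ≈ 100690 m, so 0.00015° corresponds to 15.1035 m.
In feet: 15.1035 m ÷ 0.3048 ≈ 49.552 ft.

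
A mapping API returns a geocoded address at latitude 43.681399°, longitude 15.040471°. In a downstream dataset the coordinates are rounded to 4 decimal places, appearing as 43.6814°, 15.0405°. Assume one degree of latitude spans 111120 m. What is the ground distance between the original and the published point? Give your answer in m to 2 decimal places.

Δlat = 43.681399 − 43.6814 = -0.000001°; Δlon = 15.040471 − 15.0405 = -0.000029°.
North–south shift: -0.000001 × 111120 = -0.11112 m.
East–west at this latitude: -0.000029° × 111120 × cos 43.6814° ≈ -0.000029 × 80361 = -2.33047 m.
Combined displacement = (0.11112² + 2.33047²)^½ ≈ 2.33312 m.

2.33 m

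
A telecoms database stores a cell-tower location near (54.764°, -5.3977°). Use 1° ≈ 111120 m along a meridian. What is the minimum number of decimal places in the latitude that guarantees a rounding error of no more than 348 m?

3

One degree of latitude covers 111120 m.
N decimal places → at most half a unit in the last place, 0.5 × 10⁻ᴺ° = 111120/2 × 10⁻ᴺ m.
Need 0.5 × 111120 × 10⁻ᴺ ≤ 348 → 10⁻ᴺ ≤ 6.263e-03, so N ≥ 2.20.
At 2 places the error can reach 556 m, but 3 places keeps it to 55.6 m.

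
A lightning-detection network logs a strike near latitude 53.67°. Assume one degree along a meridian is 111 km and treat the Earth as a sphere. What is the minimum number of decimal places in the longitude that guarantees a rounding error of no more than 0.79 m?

5

At 53.67° one degree of longitude covers 111000 × cos 53.67° ≈ 111000 × 0.5924 ≈ 65760.3 m.
N decimal places → at most half a unit in the last place, 0.5 × 10⁻ᴺ° = 65760.3/2 × 10⁻ᴺ m.
Setting 32880.1 × 10⁻ᴺ ≤ 0.79 gives 10ᴺ ≥ 4.162e+04, i.e. N ≥ 4.62.
N = 4 would give 3.29 m (too coarse); N = 5 gives 0.329 m ≤ 0.79 m.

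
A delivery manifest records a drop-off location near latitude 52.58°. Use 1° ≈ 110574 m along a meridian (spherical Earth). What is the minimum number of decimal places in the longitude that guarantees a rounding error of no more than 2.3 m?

5 decimal places

At 52.58° one degree of longitude covers 110574 × cos 52.58° ≈ 110574 × 0.6077 ≈ 67190.6 m.
Rounding to N decimal places gives at most 0.5 × 10⁻ᴺ degrees of error, i.e. 0.5 × 10⁻ᴺ × 67190.6 m.
Setting 33595.3 × 10⁻ᴺ ≤ 2.3 gives 10ᴺ ≥ 1.461e+04, i.e. N ≥ 4.16.
At 4 places the error can reach 3.36 m, but 5 places keeps it to 0.336 m.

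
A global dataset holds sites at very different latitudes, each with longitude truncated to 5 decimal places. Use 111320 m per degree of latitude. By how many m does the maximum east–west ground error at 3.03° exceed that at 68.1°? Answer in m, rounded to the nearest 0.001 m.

0.696 m

Truncating at 5 decimal places can drop up to a full unit in the last place, so the longitude may be off by as much as 1e-05°.
Error at 3.03° = 1e-05° × 111320 × cos 3.03° ≈ 1.1132 × 0.9986 = 1.1116 m.
Error at 68.1° = 1e-05° × 111320 × cos 68.1° ≈ 1.1132 × 0.3730 = 0.41521 m.
Difference: 1.1116 − 0.41521 = 0.69643 m.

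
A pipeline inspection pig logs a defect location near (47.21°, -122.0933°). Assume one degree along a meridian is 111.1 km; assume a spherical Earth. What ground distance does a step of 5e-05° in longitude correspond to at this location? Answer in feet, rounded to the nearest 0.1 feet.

One degree of longitude here spans 111100 × cos 47.21° = 111100 × 0.6793 ≈ 75471.7 m; 5e-05° of that is 3.77359 m.
In feet: 3.77359 m ÷ 0.3048 ≈ 12.381 ft.

12.4 feet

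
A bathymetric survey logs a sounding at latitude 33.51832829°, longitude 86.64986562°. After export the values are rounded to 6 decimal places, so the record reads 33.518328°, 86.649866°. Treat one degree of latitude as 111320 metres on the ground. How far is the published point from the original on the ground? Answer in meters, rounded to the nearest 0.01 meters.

The latitude changed by +0.00000029° and the longitude by -0.00000038°.
N–S: 0.00000029° × 111320 m/° = 0.0322828 m.
East–west at this latitude: -0.00000038° × 111320 × cos 33.5183° ≈ -0.00000038 × 92808.5 = -0.0352672 m.
Hypotenuse of the two orthogonal shifts: √(0.0322828² + 0.0352672²) = 0.0478117 m.

0.05 meters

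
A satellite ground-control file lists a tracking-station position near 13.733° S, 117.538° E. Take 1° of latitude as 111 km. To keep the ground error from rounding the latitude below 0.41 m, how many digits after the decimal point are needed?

6 decimal places

One degree of latitude covers 111000 m.
With N decimal places the half-ulp bound is 0.5·10⁻ᴺ°, or 0.5·10⁻ᴺ × 111000 m on the ground.
Setting 55500 × 10⁻ᴺ ≤ 0.41 gives 10ᴺ ≥ 1.354e+05, i.e. N ≥ 5.13.
At 5 places the error can reach 0.555 m, but 6 places keeps it to 0.0555 m.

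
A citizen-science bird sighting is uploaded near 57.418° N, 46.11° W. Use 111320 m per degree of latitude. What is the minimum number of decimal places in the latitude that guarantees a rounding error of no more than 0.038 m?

One degree of latitude covers 111320 m.
With N decimal places the half-ulp bound is 0.5·10⁻ᴺ°, or 0.5·10⁻ᴺ × 111320 m on the ground.
Need 0.5 × 111320 × 10⁻ᴺ ≤ 0.038 → 10⁻ᴺ ≤ 6.827e-07, so N ≥ 6.17.
N = 6 would give 0.0557 m (too coarse); N = 7 gives 0.00557 m ≤ 0.038 m.

7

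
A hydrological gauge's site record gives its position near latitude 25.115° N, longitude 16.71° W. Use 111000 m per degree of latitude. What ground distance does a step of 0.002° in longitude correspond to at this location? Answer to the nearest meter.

At 25.115° a degree of longitude is 111000 × cos 25.115° ≈ 100506 m, so 0.002° corresponds to 201.012 m.

201 meters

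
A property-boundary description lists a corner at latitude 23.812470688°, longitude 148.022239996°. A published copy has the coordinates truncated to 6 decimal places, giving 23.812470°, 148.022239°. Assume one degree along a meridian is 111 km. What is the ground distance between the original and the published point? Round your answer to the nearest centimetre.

The latitude changed by +0.000000688° and the longitude by +0.000000996°.
North–south shift: 0.000000688 × 111000 = 0.076368 m.
E–W at 23.8125°: 0.000000996° × 111000 × cos 23.8125° = 0.000000996 × 111000 × 0.9149 ≈ 0.101145 m.
Combined displacement = (0.076368² + 0.101145²)^½ ≈ 0.126737 m.
That is 0.126737 m = 12.674 cm.

13 centimetres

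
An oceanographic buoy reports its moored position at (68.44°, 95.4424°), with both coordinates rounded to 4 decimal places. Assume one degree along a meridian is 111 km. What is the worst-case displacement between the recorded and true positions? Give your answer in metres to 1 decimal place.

5.9 metres

Rounding to 4 decimal places leaves each coordinate within ±5e-05° of the true value.
Latitude error → 5e-05 × 111000 = 5.55 m along the meridian.
Longitude error → 5e-05 × 111000 × cos 68.44° = 5e-05 × 111000 × 0.3675 ≈ 2.03949 m.
Combining orthogonally: (5.55² + 2.03949²)^½ ≈ 5.91287 m.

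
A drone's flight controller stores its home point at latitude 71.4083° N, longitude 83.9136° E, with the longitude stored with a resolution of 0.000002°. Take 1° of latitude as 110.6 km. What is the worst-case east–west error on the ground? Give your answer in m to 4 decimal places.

With a 0.000002° grid the true value lies within half a step, ±0.000002°/2 = ±1e-06°, of the stored one.
At latitude 71.4083° a degree of longitude spans 110600 m × cos 71.4083° = 110600 × 0.3188 ≈ 35261.7 m.
East–west error: 1e-06° × 35261.7 m/° ≈ 0.0352617 m.

0.0353 m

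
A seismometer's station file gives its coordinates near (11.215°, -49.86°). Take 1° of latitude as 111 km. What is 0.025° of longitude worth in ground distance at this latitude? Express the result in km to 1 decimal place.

At 11.215° a degree of longitude is 111000 × cos 11.215° ≈ 108880 m, so 0.025° corresponds to 2722.01 m.
That is 2722.01 m = 2.722 km.

2.7 km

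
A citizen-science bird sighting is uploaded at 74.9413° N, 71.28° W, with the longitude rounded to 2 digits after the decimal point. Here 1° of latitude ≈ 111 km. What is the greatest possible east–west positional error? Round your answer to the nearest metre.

Rounding to 2 decimal places leaves the longitude within ±0.005° of the true value.
Parallels shrink by cos φ, so at 74.9413° a degree of longitude is 111000 × 0.2598 ≈ 28838.7 m.
East–west error: 0.005° × 28838.7 m/° ≈ 144.194 m.

144 metres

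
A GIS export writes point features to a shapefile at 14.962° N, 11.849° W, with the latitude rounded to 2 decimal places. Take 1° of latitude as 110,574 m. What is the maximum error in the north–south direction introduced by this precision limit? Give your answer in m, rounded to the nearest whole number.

553 m

Rounding to 2 decimal places leaves the latitude within ±0.005° of the true value.
North–south distance: 0.005° × 110574 m/° = 552.87 m.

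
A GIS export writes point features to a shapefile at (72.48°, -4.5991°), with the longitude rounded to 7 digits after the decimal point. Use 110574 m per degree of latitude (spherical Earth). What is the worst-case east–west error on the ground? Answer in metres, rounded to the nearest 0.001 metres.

Rounding to 7 decimal places leaves the longitude within ±5e-08° of the true value.
One degree of longitude at 72.48° is 110574 × cos 72.48° ≈ 110574 × 0.3010 = 33287.1 m.
So at most 5e-08° × 33287.1 ≈ 0.00166435 m east–west.

0.002 metres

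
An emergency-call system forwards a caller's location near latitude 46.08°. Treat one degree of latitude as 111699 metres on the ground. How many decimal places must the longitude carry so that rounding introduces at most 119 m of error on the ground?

At 46.08° one degree of longitude covers 111699 × cos 46.08° ≈ 111699 × 0.6937 ≈ 77480.4 m.
N decimal places → at most half a unit in the last place, 0.5 × 10⁻ᴺ° = 77480.4/2 × 10⁻ᴺ m.
Need 0.5 × 77480.4 × 10⁻ᴺ ≤ 119 → 10⁻ᴺ ≤ 3.072e-03, so N ≥ 2.51.
N = 2 would give 387 m (too coarse); N = 3 gives 38.7 m ≤ 119 m.

3 decimal places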